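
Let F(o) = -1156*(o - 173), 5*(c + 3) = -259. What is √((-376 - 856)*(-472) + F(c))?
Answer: 6*√586695/5 ≈ 919.15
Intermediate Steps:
c = -274/5 (c = -3 + (⅕)*(-259) = -3 - 259/5 = -274/5 ≈ -54.800)
F(o) = 199988 - 1156*o (F(o) = -1156*(-173 + o) = 199988 - 1156*o)
√((-376 - 856)*(-472) + F(c)) = √((-376 - 856)*(-472) + (199988 - 1156*(-274/5))) = √(-1232*(-472) + (199988 + 316744/5)) = √(581504 + 1316684/5) = √(4224204/5) = 6*√586695/5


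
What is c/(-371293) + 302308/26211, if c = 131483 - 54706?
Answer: 110232442297/9731960823 ≈ 11.327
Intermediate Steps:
c = 76777
c/(-371293) + 302308/26211 = 76777/(-371293) + 302308/26211 = 76777*(-1/371293) + 302308*(1/26211) = -76777/371293 + 302308/26211 = 110232442297/9731960823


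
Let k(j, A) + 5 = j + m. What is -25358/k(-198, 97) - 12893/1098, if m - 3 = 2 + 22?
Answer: 6393479/48312 ≈ 132.34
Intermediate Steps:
m = 27 (m = 3 + (2 + 22) = 3 + 24 = 27)
k(j, A) = 22 + j (k(j, A) = -5 + (j + 27) = -5 + (27 + j) = 22 + j)
-25358/k(-198, 97) - 12893/1098 = -25358/(22 - 198) - 12893/1098 = -25358/(-176) - 12893*1/1098 = -25358*(-1/176) - 12893/1098 = 12679/88 - 12893/1098 = 6393479/48312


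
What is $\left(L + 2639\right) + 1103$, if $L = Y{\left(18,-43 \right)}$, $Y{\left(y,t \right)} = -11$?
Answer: $3731$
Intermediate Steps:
$L = -11$
$\left(L + 2639\right) + 1103 = \left(-11 + 2639\right) + 1103 = 2628 + 1103 = 3731$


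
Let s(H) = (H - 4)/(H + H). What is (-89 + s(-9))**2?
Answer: 2524921/324 ≈ 7793.0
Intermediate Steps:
s(H) = (-4 + H)/(2*H) (s(H) = (-4 + H)/((2*H)) = (-4 + H)*(1/(2*H)) = (-4 + H)/(2*H))
(-89 + s(-9))**2 = (-89 + (1/2)*(-4 - 9)/(-9))**2 = (-89 + (1/2)*(-1/9)*(-13))**2 = (-89 + 13/18)**2 = (-1589/18)**2 = 2524921/324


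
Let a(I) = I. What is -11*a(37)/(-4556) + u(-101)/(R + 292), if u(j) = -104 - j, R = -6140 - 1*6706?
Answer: 2561573/28598012 ≈ 0.089572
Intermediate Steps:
R = -12846 (R = -6140 - 6706 = -12846)
-11*a(37)/(-4556) + u(-101)/(R + 292) = -11*37/(-4556) + (-104 - 1*(-101))/(-12846 + 292) = -407*(-1/4556) + (-104 + 101)/(-12554) = 407/4556 - 3*(-1/12554) = 407/4556 + 3/12554 = 2561573/28598012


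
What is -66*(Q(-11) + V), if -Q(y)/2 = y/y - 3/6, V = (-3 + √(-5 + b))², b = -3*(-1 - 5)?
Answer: -1386 + 396*√13 ≈ 41.798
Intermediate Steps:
b = 18 (b = -3*(-6) = 18)
V = (-3 + √13)² (V = (-3 + √(-5 + 18))² = (-3 + √13)² ≈ 0.36669)
Q(y) = -1 (Q(y) = -2*(y/y - 3/6) = -2*(1 - 3*⅙) = -2*(1 - ½) = -2*½ = -1)
-66*(Q(-11) + V) = -66*(-1 + (3 - √13)²) = 66 - 66*(3 - √13)²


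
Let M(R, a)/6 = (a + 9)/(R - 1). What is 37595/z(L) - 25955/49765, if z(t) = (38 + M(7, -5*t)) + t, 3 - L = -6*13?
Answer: -375620942/2756981 ≈ -136.24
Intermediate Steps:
M(R, a) = 6*(9 + a)/(-1 + R) (M(R, a) = 6*((a + 9)/(R - 1)) = 6*((9 + a)/(-1 + R)) = 6*(9 + a)/(-1 + R))
L = 81 (L = 3 - (-6)*13 = 3 - 1*(-78) = 3 + 78 = 81)
z(t) = 47 - 4*t (z(t) = (38 + 6*(9 - 5*t)/(-1 + 7)) + t = (38 + 6*(9 - 5*t)/6) + t = (38 + 6*(⅙)*(9 - 5*t)) + t = (38 + (9 - 5*t)) + t = (47 - 5*t) + t = 47 - 4*t)
37595/z(L) - 25955/49765 = 37595/(47 - 4*81) - 25955/49765 = 37595/(47 - 324) - 25955*1/49765 = 37595/(-277) - 5191/9953 = 37595*(-1/277) - 5191/9953 = -37595/277 - 5191/9953 = -375620942/2756981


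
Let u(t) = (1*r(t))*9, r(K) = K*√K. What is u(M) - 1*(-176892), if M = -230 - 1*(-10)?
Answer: 176892 - 3960*I*√55 ≈ 1.7689e+5 - 29368.0*I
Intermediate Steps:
M = -220 (M = -230 + 10 = -220)
r(K) = K^(3/2)
u(t) = 9*t^(3/2) (u(t) = (1*t^(3/2))*9 = t^(3/2)*9 = 9*t^(3/2))
u(M) - 1*(-176892) = 9*(-220)^(3/2) - 1*(-176892) = 9*(-440*I*√55) + 176892 = -3960*I*√55 + 176892 = 176892 - 3960*I*√55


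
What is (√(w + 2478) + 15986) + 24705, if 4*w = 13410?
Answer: 40691 + 13*√138/2 ≈ 40767.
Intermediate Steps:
w = 6705/2 (w = (¼)*13410 = 6705/2 ≈ 3352.5)
(√(w + 2478) + 15986) + 24705 = (√(6705/2 + 2478) + 15986) + 24705 = (√(11661/2) + 15986) + 24705 = (13*√138/2 + 15986) + 24705 = (15986 + 13*√138/2) + 24705 = 40691 + 13*√138/2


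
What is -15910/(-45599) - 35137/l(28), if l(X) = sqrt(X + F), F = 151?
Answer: 15910/45599 - 35137*sqrt(179)/179 ≈ -2625.9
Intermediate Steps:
l(X) = sqrt(151 + X) (l(X) = sqrt(X + 151) = sqrt(151 + X))
-15910/(-45599) - 35137/l(28) = -15910/(-45599) - 35137/sqrt(151 + 28) = -15910*(-1/45599) - 35137*sqrt(179)/179 = 15910/45599 - 35137*sqrt(179)/179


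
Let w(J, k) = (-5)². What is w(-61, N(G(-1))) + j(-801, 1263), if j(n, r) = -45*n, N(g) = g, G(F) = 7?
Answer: 36070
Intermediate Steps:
w(J, k) = 25
w(-61, N(G(-1))) + j(-801, 1263) = 25 - 45*(-801) = 25 + 36045 = 36070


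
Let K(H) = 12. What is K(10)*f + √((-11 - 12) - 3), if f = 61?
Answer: 732 + I*√26 ≈ 732.0 + 5.099*I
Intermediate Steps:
K(10)*f + √((-11 - 12) - 3) = 12*61 + √((-11 - 12) - 3) = 732 + √(-23 - 3) = 732 + √(-26) = 732 + I*√26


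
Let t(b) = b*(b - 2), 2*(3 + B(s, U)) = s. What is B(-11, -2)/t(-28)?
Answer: -17/1680 ≈ -0.010119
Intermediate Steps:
B(s, U) = -3 + s/2
t(b) = b*(-2 + b)
B(-11, -2)/t(-28) = (-3 + (1/2)*(-11))/((-28*(-2 - 28))) = (-3 - 11/2)/((-28*(-30))) = -17/2/840 = -17/2*1/840 = -17/1680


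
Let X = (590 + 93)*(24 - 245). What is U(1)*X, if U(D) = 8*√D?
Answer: -1207544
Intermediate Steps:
X = -150943 (X = 683*(-221) = -150943)
U(1)*X = (8*√1)*(-150943) = (8*1)*(-150943) = 8*(-150943) = -1207544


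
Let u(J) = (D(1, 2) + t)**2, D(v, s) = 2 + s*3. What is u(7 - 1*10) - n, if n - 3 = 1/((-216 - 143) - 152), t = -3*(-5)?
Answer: 268787/511 ≈ 526.00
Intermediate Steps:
D(v, s) = 2 + 3*s
t = 15
n = 1532/511 (n = 3 + 1/((-216 - 143) - 152) = 3 + 1/(-359 - 152) = 3 + 1/(-511) = 3 - 1/511 = 1532/511 ≈ 2.9980)
u(J) = 529 (u(J) = ((2 + 3*2) + 15)**2 = ((2 + 6) + 15)**2 = (8 + 15)**2 = 23**2 = 529)
u(7 - 1*10) - n = 529 - 1*1532/511 = 529 - 1532/511 = 268787/511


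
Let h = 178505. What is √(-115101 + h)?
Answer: 22*√131 ≈ 251.80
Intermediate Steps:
√(-115101 + h) = √(-115101 + 178505) = √63404 = 22*√131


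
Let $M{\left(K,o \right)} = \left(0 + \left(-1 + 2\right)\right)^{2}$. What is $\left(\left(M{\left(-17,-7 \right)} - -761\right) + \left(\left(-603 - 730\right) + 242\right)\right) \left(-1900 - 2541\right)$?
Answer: $1461089$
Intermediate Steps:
$M{\left(K,o \right)} = 1$ ($M{\left(K,o \right)} = \left(0 + 1\right)^{2} = 1^{2} = 1$)
$\left(\left(M{\left(-17,-7 \right)} - -761\right) + \left(\left(-603 - 730\right) + 242\right)\right) \left(-1900 - 2541\right) = \left(\left(1 - -761\right) + \left(\left(-603 - 730\right) + 242\right)\right) \left(-1900 - 2541\right) = \left(\left(1 + 761\right) + \left(-1333 + 242\right)\right) \left(-4441\right) = \left(762 - 1091\right) \left(-4441\right) = \left(-329\right) \left(-4441\right) = 1461089$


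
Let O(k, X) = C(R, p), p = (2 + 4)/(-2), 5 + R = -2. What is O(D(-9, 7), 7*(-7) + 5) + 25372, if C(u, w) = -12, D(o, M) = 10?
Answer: 25360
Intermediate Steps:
R = -7 (R = -5 - 2 = -7)
p = -3 (p = 6*(-½) = -3)
O(k, X) = -12
O(D(-9, 7), 7*(-7) + 5) + 25372 = -12 + 25372 = 25360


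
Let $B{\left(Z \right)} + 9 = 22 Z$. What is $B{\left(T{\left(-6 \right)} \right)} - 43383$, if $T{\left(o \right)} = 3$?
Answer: $-43326$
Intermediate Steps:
$B{\left(Z \right)} = -9 + 22 Z$
$B{\left(T{\left(-6 \right)} \right)} - 43383 = \left(-9 + 22 \cdot 3\right) - 43383 = \left(-9 + 66\right) - 43383 = 57 - 43383 = -43326$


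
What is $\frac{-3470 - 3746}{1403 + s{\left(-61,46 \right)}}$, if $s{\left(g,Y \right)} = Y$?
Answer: $- \frac{7216}{1449} \approx -4.98$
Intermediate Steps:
$\frac{-3470 - 3746}{1403 + s{\left(-61,46 \right)}} = \frac{-3470 - 3746}{1403 + 46} = - \frac{7216}{1449}$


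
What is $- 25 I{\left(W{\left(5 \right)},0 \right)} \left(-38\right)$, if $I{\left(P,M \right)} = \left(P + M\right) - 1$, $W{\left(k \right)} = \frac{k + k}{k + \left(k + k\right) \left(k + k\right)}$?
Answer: $- \frac{18050}{21} \approx -859.52$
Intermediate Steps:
$W{\left(k \right)} = \frac{2 k}{k + 4 k^{2}}$ ($W{\left(k \right)} = \frac{2 k}{k + 2 k 2 k} = \frac{2 k}{k + 4 k^{2}}$)
$I{\left(P,M \right)} = -1 + M + P$ ($I{\left(P,M \right)} = \left(M + P\right) - 1 = -1 + M + P$)
$- 25 I{\left(W{\left(5 \right)},0 \right)} \left(-38\right) = - 25 \left(-1 + 0 + \frac{2}{1 + 4 \cdot 5}\right) \left(-38\right) = - 25 \left(-1 + 0 + \frac{2}{1 + 20}\right) \left(-38\right) = - 25 \left(-1 + 0 + \frac{2}{21}\right) \left(-38\right) = \left(-25\right) \left(- \frac{19}{21}\right) \left(-38\right) = \frac{475}{21} \left(-38\right) = - \frac{18050}{21}$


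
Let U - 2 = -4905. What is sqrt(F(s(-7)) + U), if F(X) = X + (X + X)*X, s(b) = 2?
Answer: I*sqrt(4893) ≈ 69.95*I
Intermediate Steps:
F(X) = X + 2*X**2 (F(X) = X + (2*X)*X = X + 2*X**2)
U = -4903 (U = 2 - 4905 = -4903)
sqrt(F(s(-7)) + U) = sqrt(2*(1 + 2*2) - 4903) = sqrt(2*(1 + 4) - 4903) = sqrt(2*5 - 4903) = sqrt(10 - 4903) = sqrt(-4893) = I*sqrt(4893)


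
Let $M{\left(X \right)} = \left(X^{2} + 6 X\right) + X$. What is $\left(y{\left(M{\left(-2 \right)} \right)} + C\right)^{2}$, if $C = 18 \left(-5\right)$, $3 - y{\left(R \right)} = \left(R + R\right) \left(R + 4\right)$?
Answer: $42849$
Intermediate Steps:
$M{\left(X \right)} = X^{2} + 7 X$
$y{\left(R \right)} = 3 - 2 R \left(4 + R\right)$ ($y{\left(R \right)} = 3 - \left(R + R\right) \left(R + 4\right) = 3 - 2 R \left(4 + R\right)$)
$C = -90$
$\left(y{\left(M{\left(-2 \right)} \right)} + C\right)^{2} = \left(\left(3 - 8 \left(- 2 \left(7 - 2\right)\right) - 2 \left(- 2 \left(7 - 2\right)\right)^{2}\right) - 90\right)^{2} = \left(\left(3 - 8 \left(\left(-2\right) 5\right) - 2 \left(\left(-2\right) 5\right)^{2}\right) - 90\right)^{2} = \left(\left(3 - -80 - 2 \left(-10\right)^{2}\right) - 90\right)^{2} = \left(\left(3 + 80 - 200\right) - 90\right)^{2} = \left(-117 - 90\right)^{2} = \left(-207\right)^{2} = 42849$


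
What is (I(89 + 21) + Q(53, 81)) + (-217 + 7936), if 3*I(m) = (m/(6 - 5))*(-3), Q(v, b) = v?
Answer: 7662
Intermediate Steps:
I(m) = -m (I(m) = ((m/(6 - 5))*(-3))/3 = ((m/1)*(-3))/3 = ((m*1)*(-3))/3 = (m*(-3))/3 = (-3*m)/3 = -m)
(I(89 + 21) + Q(53, 81)) + (-217 + 7936) = (-(89 + 21) + 53) + (-217 + 7936) = (-1*110 + 53) + 7719 = (-110 + 53) + 7719 = -57 + 7719 = 7662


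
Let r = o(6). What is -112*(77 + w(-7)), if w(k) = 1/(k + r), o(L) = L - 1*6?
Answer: -8608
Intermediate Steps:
o(L) = -6 + L (o(L) = L - 6 = -6 + L)
r = 0 (r = -6 + 6 = 0)
w(k) = 1/k (w(k) = 1/(k + 0) = 1/k)
-112*(77 + w(-7)) = -112*(77 + 1/(-7)) = -112*(77 - ⅐) = -112*538/7 = -8608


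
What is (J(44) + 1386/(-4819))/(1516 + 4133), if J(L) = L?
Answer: 210650/27222531 ≈ 0.0077381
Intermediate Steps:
(J(44) + 1386/(-4819))/(1516 + 4133) = (44 + 1386/(-4819))/(1516 + 4133) = (44 + 1386*(-1/4819))/5649 = (44 - 1386/4819)*(1/5649) = (210650/4819)*(1/5649) = 210650/27222531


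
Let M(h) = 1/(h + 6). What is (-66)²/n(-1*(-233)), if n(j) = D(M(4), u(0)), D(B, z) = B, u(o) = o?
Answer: 43560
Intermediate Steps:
M(h) = 1/(6 + h)
n(j) = ⅒ (n(j) = 1/(6 + 4) = 1/10 = ⅒)
(-66)²/n(-1*(-233)) = (-66)²/(⅒) = 4356*10 = 43560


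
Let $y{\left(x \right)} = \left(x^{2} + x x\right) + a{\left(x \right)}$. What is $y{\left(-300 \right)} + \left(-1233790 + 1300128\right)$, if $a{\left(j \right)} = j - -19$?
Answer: $246057$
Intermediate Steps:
$a{\left(j \right)} = 19 + j$ ($a{\left(j \right)} = j + 19 = 19 + j$)
$y{\left(x \right)} = 19 + x + 2 x^{2}$ ($y{\left(x \right)} = \left(x^{2} + x x\right) + \left(19 + x\right) = \left(x^{2} + x^{2}\right) + \left(19 + x\right) = 2 x^{2} + \left(19 + x\right) = 19 + x + 2 x^{2}$)
$y{\left(-300 \right)} + \left(-1233790 + 1300128\right) = \left(19 - 300 + 2 \left(-300\right)^{2}\right) + \left(-1233790 + 1300128\right) = \left(19 - 300 + 2 \cdot 90000\right) + 66338 = \left(19 - 300 + 180000\right) + 66338 = 179719 + 66338 = 246057$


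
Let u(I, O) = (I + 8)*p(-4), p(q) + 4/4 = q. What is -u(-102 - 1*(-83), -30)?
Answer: -55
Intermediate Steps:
p(q) = -1 + q
u(I, O) = -40 - 5*I (u(I, O) = (I + 8)*(-1 - 4) = (8 + I)*(-5) = -40 - 5*I)
-u(-102 - 1*(-83), -30) = -(-40 - 5*(-102 - 1*(-83))) = -(-40 - 5*(-102 + 83)) = -(-40 - 5*(-19)) = -(-40 + 95) = -1*55 = -55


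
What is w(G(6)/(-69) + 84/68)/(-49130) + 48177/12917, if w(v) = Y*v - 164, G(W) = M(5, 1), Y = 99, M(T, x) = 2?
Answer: 925697110303/248133374110 ≈ 3.7306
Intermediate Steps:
G(W) = 2
w(v) = -164 + 99*v (w(v) = 99*v - 164 = -164 + 99*v)
w(G(6)/(-69) + 84/68)/(-49130) + 48177/12917 = (-164 + 99*(2/(-69) + 84/68))/(-49130) + 48177/12917 = (-164 + 99*(2*(-1/69) + 84*(1/68)))*(-1/49130) + 48177*(1/12917) = (-164 + 99*(-2/69 + 21/17))*(-1/49130) + 48177/12917 = (-164 + 99*(1415/1173))*(-1/49130) + 48177/12917 = (-164 + 46695/391)*(-1/49130) + 48177/12917 = -17429/391*(-1/49130) + 48177/12917 = 17429/19209830 + 48177/12917 = 925697110303/248133374110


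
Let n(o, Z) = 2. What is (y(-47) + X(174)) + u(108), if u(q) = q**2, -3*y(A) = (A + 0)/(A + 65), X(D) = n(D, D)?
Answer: 630011/54 ≈ 11667.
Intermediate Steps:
X(D) = 2
y(A) = -A/(3*(65 + A)) (y(A) = -(A + 0)/(3*(A + 65)) = -A/(3*(65 + A)))
(y(-47) + X(174)) + u(108) = (-1*(-47)/(195 + 3*(-47)) + 2) + 108**2 = (-1*(-47)/(195 - 141) + 2) + 11664 = (-1*(-47)/54 + 2) + 11664 = (-1*(-47)*1/54 + 2) + 11664 = (47/54 + 2) + 11664 = 155/54 + 11664 = 630011/54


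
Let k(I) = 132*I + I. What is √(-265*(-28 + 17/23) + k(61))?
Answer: √8113342/23 ≈ 123.84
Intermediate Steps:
k(I) = 133*I
√(-265*(-28 + 17/23) + k(61)) = √(-265*(-28 + 17/23) + 133*61) = √(-265*(-28 + 17*(1/23)) + 8113) = √(-265*(-28 + 17/23) + 8113) = √(-265*(-627/23) + 8113) = √(166155/23 + 8113) = √(352754/23) = √8113342/23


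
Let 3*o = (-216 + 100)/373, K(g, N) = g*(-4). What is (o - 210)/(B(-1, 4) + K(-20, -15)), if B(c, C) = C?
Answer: -117553/46998 ≈ -2.5012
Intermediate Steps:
K(g, N) = -4*g
o = -116/1119 (o = ((-216 + 100)/373)/3 = (-116*1/373)/3 = (⅓)*(-116/373) = -116/1119 ≈ -0.10366)
(o - 210)/(B(-1, 4) + K(-20, -15)) = (-116/1119 - 210)/(4 - 4*(-20)) = -235106/(1119*(4 + 80)) = -235106/1119/84 = -235106/1119*1/84 = -117553/46998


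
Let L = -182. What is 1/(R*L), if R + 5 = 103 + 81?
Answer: -1/32578 ≈ -3.0696e-5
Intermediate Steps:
R = 179 (R = -5 + (103 + 81) = -5 + 184 = 179)
1/(R*L) = 1/(179*(-182)) = 1/(-32578) = -1/32578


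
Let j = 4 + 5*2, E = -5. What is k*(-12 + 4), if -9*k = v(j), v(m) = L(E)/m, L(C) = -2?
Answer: -8/63 ≈ -0.12698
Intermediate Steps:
j = 14 (j = 4 + 10 = 14)
v(m) = -2/m
k = 1/63 (k = -(-2)/(9*14) = -1/9*(-1/7) = 1/63 ≈ 0.015873)
k*(-12 + 4) = (-12 + 4)/63 = (1/63)*(-8) = -8/63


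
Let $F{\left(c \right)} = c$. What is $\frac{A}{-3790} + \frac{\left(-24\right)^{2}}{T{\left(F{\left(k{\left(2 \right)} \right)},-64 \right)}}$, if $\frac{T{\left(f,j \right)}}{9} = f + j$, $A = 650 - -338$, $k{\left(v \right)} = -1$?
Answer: $- \frac{30678}{24635} \approx -1.2453$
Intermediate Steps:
$A = 988$ ($A = 650 + 338 = 988$)
$T{\left(f,j \right)} = 9 f + 9 j$ ($T{\left(f,j \right)} = 9 \left(f + j\right) = 9 f + 9 j$)
$\frac{A}{-3790} + \frac{\left(-24\right)^{2}}{T{\left(F{\left(k{\left(2 \right)} \right)},-64 \right)}} = \frac{988}{-3790} + \frac{\left(-24\right)^{2}}{9 \left(-1\right) + 9 \left(-64\right)} = 988 \left(- \frac{1}{3790}\right) + \frac{576}{-9 - 576} = - \frac{494}{1895} + \frac{576}{-585} = - \frac{494}{1895} + 576 \left(- \frac{1}{585}\right) = - \frac{494}{1895} - \frac{64}{65} = - \frac{30678}{24635}$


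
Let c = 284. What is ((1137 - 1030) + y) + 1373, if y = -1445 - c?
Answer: -249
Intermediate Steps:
y = -1729 (y = -1445 - 1*284 = -1445 - 284 = -1729)
((1137 - 1030) + y) + 1373 = ((1137 - 1030) - 1729) + 1373 = (107 - 1729) + 1373 = -1622 + 1373 = -249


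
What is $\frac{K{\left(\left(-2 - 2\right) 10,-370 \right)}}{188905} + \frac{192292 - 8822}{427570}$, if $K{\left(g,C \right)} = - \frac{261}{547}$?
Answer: $\frac{1895803339568}{4418125063495} \approx 0.4291$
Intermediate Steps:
$K{\left(g,C \right)} = - \frac{261}{547}$ ($K{\left(g,C \right)} = \left(-261\right) \frac{1}{547} = - \frac{261}{547}$)
$\frac{K{\left(\left(-2 - 2\right) 10,-370 \right)}}{188905} + \frac{192292 - 8822}{427570} = - \frac{261}{547 \cdot 188905} + \frac{192292 - 8822}{427570} = \left(- \frac{261}{547}\right) \frac{1}{188905} + \left(192292 - 8822\right) \frac{1}{427570} = - \frac{261}{103331035} + 183470 \cdot \frac{1}{427570} = - \frac{261}{103331035} + \frac{18347}{42757} = \frac{1895803339568}{4418125063495}$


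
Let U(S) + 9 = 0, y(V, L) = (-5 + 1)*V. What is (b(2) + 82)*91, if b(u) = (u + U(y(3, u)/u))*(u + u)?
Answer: 4914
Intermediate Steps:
y(V, L) = -4*V
U(S) = -9 (U(S) = -9 + 0 = -9)
b(u) = 2*u*(-9 + u) (b(u) = (u - 9)*(u + u) = (-9 + u)*(2*u) = 2*u*(-9 + u))
(b(2) + 82)*91 = (2*2*(-9 + 2) + 82)*91 = (2*2*(-7) + 82)*91 = (-28 + 82)*91 = 54*91 = 4914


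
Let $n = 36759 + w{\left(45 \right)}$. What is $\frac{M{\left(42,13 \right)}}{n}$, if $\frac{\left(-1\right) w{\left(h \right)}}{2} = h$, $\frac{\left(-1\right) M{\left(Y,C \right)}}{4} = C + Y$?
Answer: $- \frac{220}{36669} \approx -0.0059996$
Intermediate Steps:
$M{\left(Y,C \right)} = - 4 C - 4 Y$ ($M{\left(Y,C \right)} = - 4 \left(C + Y\right) = - 4 C - 4 Y$)
$w{\left(h \right)} = - 2 h$
$n = 36669$ ($n = 36759 - 90 = 36669$)
$\frac{M{\left(42,13 \right)}}{n} = \frac{\left(-4\right) 13 - 168}{36669} = \left(-52 - 168\right) \frac{1}{36669} = \left(-220\right) \frac{1}{36669} = - \frac{220}{36669}$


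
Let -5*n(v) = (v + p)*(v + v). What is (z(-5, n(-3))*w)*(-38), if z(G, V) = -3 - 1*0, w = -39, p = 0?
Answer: -4446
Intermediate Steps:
n(v) = -2*v²/5 (n(v) = -(v + 0)*(v + v)/5 = -v*2*v/5 = -2*v²/5)
z(G, V) = -3 (z(G, V) = -3 + 0 = -3)
(z(-5, n(-3))*w)*(-38) = -3*(-39)*(-38) = 117*(-38) = -4446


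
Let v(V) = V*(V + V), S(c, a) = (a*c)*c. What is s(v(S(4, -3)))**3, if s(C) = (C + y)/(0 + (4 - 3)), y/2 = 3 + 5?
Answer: 98867482624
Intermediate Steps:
y = 16 (y = 2*(3 + 5) = 2*8 = 16)
S(c, a) = a*c**2
v(V) = 2*V**2 (v(V) = V*(2*V) = 2*V**2)
s(C) = 16 + C (s(C) = (C + 16)/(0 + (4 - 3)) = (16 + C)/(0 + 1) = (16 + C)/1 = (16 + C)*1 = 16 + C)
s(v(S(4, -3)))**3 = (16 + 2*(-3*4**2)**2)**3 = (16 + 2*(-3*16)**2)**3 = (16 + 2*(-48)**2)**3 = (16 + 2*2304)**3 = (16 + 4608)**3 = 4624**3 = 98867482624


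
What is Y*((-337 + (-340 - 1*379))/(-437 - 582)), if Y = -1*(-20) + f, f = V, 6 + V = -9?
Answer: 5280/1019 ≈ 5.1815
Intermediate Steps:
V = -15 (V = -6 - 9 = -15)
f = -15
Y = 5 (Y = -1*(-20) - 15 = 20 - 15 = 5)
Y*((-337 + (-340 - 1*379))/(-437 - 582)) = 5*((-337 + (-340 - 1*379))/(-437 - 582)) = 5*((-337 + (-340 - 379))/(-1019)) = 5*((-337 - 719)*(-1/1019)) = 5*(-1056*(-1/1019)) = 5*(1056/1019) = 5280/1019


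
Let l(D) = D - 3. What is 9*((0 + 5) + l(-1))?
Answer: 9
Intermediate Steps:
l(D) = -3 + D
9*((0 + 5) + l(-1)) = 9*((0 + 5) + (-3 - 1)) = 9*(5 - 4) = 9*1 = 9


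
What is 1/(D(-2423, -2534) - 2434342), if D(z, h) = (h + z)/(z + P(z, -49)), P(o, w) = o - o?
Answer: -2423/5898405709 ≈ -4.1079e-7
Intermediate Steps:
P(o, w) = 0
D(z, h) = (h + z)/z (D(z, h) = (h + z)/(z + 0) = (h + z)/z)
1/(D(-2423, -2534) - 2434342) = 1/((-2534 - 2423)/(-2423) - 2434342) = 1/(-1/2423*(-4957) - 2434342) = 1/(4957/2423 - 2434342) = 1/(-5898405709/2423) = -2423/5898405709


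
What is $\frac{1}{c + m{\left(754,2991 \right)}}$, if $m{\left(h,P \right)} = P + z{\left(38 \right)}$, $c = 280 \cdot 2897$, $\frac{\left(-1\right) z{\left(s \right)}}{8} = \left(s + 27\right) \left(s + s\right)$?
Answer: $\frac{1}{774631} \approx 1.2909 \cdot 10^{-6}$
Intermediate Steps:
$z{\left(s \right)} = - 16 s \left(27 + s\right)$ ($z{\left(s \right)} = - 8 \left(s + 27\right) \left(s + s\right) = - 8 \left(27 + s\right) 2 s = - 8 \cdot 2 s \left(27 + s\right) = - 16 s \left(27 + s\right)$)
$c = 811160$
$m{\left(h,P \right)} = -39520 + P$ ($m{\left(h,P \right)} = P - 608 \left(27 + 38\right) = P - 608 \cdot 65 = P - 39520 = -39520 + P$)
$\frac{1}{c + m{\left(754,2991 \right)}} = \frac{1}{811160 + \left(-39520 + 2991\right)} = \frac{1}{811160 - 36529} = \frac{1}{774631}$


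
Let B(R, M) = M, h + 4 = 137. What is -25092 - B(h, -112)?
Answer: -24980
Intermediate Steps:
h = 133 (h = -4 + 137 = 133)
-25092 - B(h, -112) = -25092 - 1*(-112) = -25092 + 112 = -24980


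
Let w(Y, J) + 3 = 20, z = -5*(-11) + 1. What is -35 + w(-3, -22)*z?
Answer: 917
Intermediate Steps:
z = 56 (z = 55 + 1 = 56)
w(Y, J) = 17 (w(Y, J) = -3 + 20 = 17)
-35 + w(-3, -22)*z = -35 + 17*56 = -35 + 952 = 917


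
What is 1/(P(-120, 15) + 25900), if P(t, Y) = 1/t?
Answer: 120/3107999 ≈ 3.8610e-5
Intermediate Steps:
1/(P(-120, 15) + 25900) = 1/(1/(-120) + 25900) = 1/(-1/120 + 25900) = 1/(3107999/120) = 120/3107999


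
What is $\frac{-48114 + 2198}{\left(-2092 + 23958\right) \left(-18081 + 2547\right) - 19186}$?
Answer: $\frac{22958}{169842815} \approx 0.00013517$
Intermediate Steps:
$\frac{-48114 + 2198}{\left(-2092 + 23958\right) \left(-18081 + 2547\right) - 19186} = - \frac{45916}{21866 \left(-15534\right) - 19186} = - \frac{45916}{-339666444 - 19186} = - \frac{45916}{-339685630} = \left(-45916\right) \left(- \frac{1}{339685630}\right) = \frac{22958}{169842815}$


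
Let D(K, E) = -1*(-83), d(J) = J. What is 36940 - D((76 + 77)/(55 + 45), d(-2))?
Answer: 36857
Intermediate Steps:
D(K, E) = 83
36940 - D((76 + 77)/(55 + 45), d(-2)) = 36940 - 1*83 = 36940 - 83 = 36857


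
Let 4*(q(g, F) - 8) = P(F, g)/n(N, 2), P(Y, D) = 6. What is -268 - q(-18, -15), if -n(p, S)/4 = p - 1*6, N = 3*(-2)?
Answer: -8833/32 ≈ -276.03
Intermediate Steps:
N = -6
n(p, S) = 24 - 4*p (n(p, S) = -4*(p - 1*6) = -4*(p - 6) = -4*(-6 + p) = 24 - 4*p)
q(g, F) = 257/32 (q(g, F) = 8 + (6/(24 - 4*(-6)))/4 = 8 + (6/(24 + 24))/4 = 8 + (6/48)/4 = 8 + (6*(1/48))/4 = 8 + (¼)*(⅛) = 8 + 1/32 = 257/32)
-268 - q(-18, -15) = -268 - 1*257/32 = -268 - 257/32 = -8833/32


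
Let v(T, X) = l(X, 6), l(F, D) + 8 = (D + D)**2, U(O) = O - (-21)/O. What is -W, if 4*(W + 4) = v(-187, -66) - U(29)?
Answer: -1309/58 ≈ -22.569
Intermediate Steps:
U(O) = O + 21/O
l(F, D) = -8 + 4*D**2 (l(F, D) = -8 + (D + D)**2 = -8 + (2*D)**2 = -8 + 4*D**2)
v(T, X) = 136 (v(T, X) = -8 + 4*6**2 = -8 + 4*36 = -8 + 144 = 136)
W = 1309/58 (W = -4 + (136 - (29 + 21/29))/4 = -4 + (136 - 1*862/29)/4 = -4 + (136 - 862/29)/4 = -4 + (1/4)*(3082/29) = -4 + 1541/58 = 1309/58 ≈ 22.569)
-W = -1*1309/58 = -1309/58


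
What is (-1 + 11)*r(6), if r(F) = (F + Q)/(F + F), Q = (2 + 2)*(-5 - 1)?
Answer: -15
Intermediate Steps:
Q = -24 (Q = 4*(-6) = -24)
r(F) = (-24 + F)/(2*F) (r(F) = (F - 24)/(F + F) = (-24 + F)/((2*F)) = (-24 + F)*(1/(2*F)) = (-24 + F)/(2*F))
(-1 + 11)*r(6) = (-1 + 11)*((½)*(-24 + 6)/6) = 10*((½)*(⅙)*(-18)) = 10*(-3/2) = -15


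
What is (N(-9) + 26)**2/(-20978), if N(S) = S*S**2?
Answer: -494209/20978 ≈ -23.558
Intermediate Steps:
N(S) = S**3
(N(-9) + 26)**2/(-20978) = ((-9)**3 + 26)**2/(-20978) = (-729 + 26)**2*(-1/20978) = (-703)**2*(-1/20978) = 494209*(-1/20978) = -494209/20978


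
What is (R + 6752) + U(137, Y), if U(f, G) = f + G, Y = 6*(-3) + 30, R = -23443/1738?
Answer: 11970495/1738 ≈ 6887.5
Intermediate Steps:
R = -23443/1738 (R = -23443*1/1738 = -23443/1738 ≈ -13.488)
Y = 12 (Y = -18 + 30 = 12)
U(f, G) = G + f
(R + 6752) + U(137, Y) = (-23443/1738 + 6752) + (12 + 137) = 11711533/1738 + 149 = 11970495/1738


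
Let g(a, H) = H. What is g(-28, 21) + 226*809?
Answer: 182855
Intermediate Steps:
g(-28, 21) + 226*809 = 21 + 226*809 = 21 + 182834 = 182855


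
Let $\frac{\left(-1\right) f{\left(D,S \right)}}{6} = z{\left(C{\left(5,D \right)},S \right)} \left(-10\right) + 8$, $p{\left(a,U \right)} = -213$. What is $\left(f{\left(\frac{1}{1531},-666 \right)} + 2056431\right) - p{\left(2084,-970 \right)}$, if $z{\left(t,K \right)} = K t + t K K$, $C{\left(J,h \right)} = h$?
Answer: $\frac{3175221876}{1531} \approx 2.074 \cdot 10^{6}$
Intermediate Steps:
$z{\left(t,K \right)} = K t + t K^{2}$ ($z{\left(t,K \right)} = K t + K t K = K t + t K^{2}$)
$f{\left(D,S \right)} = -48 + 60 D S \left(1 + S\right)$ ($f{\left(D,S \right)} = - 6 \left(S D \left(1 + S\right) \left(-10\right) + 8\right) = - 6 \left(D S \left(1 + S\right) \left(-10\right) + 8\right) = - 6 \left(- 10 D S \left(1 + S\right) + 8\right) = - 6 \left(8 - 10 D S \left(1 + S\right)\right) = -48 + 60 D S \left(1 + S\right)$)
$\left(f{\left(\frac{1}{1531},-666 \right)} + 2056431\right) - p{\left(2084,-970 \right)} = \left(\left(-48 + 60 \cdot \frac{1}{1531} \left(-666\right) \left(1 - 666\right)\right) + 2056431\right) - -213 = \left(\left(-48 + 60 \cdot \frac{1}{1531} \left(-666\right) \left(-665\right)\right) + 2056431\right) + 213 = \left(\left(-48 + \frac{26573400}{1531}\right) + 2056431\right) + 213 = \left(\frac{26499912}{1531} + 2056431\right) + 213 = \frac{3174895773}{1531} + 213 = \frac{3175221876}{1531}$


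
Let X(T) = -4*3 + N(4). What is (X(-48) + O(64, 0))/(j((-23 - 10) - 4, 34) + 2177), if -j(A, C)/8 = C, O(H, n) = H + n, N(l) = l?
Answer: 56/1905 ≈ 0.029396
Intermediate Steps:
j(A, C) = -8*C
X(T) = -8 (X(T) = -4*3 + 4 = -12 + 4 = -8)
(X(-48) + O(64, 0))/(j((-23 - 10) - 4, 34) + 2177) = (-8 + (64 + 0))/(-8*34 + 2177) = (-8 + 64)/(-272 + 2177) = 56/1905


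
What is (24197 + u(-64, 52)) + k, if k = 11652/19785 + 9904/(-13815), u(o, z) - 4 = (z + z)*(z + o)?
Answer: 418246889821/18221985 ≈ 22953.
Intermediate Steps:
u(o, z) = 4 + 2*z*(o + z) (u(o, z) = 4 + (z + z)*(z + o) = 4 + (2*z)*(o + z) = 4 + 2*z*(o + z))
k = -2331884/18221985 (k = 11652*(1/19785) + 9904*(-1/13815) = 3884/6595 - 9904/13815 = -2331884/18221985 ≈ -0.12797)
(24197 + u(-64, 52)) + k = (24197 + (4 + 2*52² + 2*(-64)*52)) - 2331884/18221985 = (24197 + (4 + 2*2704 - 6656)) - 2331884/18221985 = (24197 + (4 + 5408 - 6656)) - 2331884/18221985 = (24197 - 1244) - 2331884/18221985 = 22953 - 2331884/18221985 = 418246889821/18221985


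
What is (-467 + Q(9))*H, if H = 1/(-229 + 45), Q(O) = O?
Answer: 229/92 ≈ 2.4891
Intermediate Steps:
H = -1/184 (H = 1/(-184) = -1/184 ≈ -0.0054348)
(-467 + Q(9))*H = (-467 + 9)*(-1/184) = -458*(-1/184) = 229/92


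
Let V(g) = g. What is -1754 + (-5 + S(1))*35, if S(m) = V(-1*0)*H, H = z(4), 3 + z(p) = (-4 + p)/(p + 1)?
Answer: -1929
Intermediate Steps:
z(p) = -3 + (-4 + p)/(1 + p) (z(p) = -3 + (-4 + p)/(p + 1) = -3 + (-4 + p)/(1 + p))
H = -3 (H = (-7 - 2*4)/(1 + 4) = (-7 - 8)/5 = (1/5)*(-15) = -3)
S(m) = 0 (S(m) = -1*0*(-3) = 0*(-3) = 0)
-1754 + (-5 + S(1))*35 = -1754 + (-5 + 0)*35 = -1754 - 5*35 = -1754 - 175 = -1929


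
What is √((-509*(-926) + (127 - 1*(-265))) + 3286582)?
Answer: 2*√939577 ≈ 1938.6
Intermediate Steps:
√((-509*(-926) + (127 - 1*(-265))) + 3286582) = √((471334 + (127 + 265)) + 3286582) = √((471334 + 392) + 3286582) = √(471726 + 3286582) = √3758308 = 2*√939577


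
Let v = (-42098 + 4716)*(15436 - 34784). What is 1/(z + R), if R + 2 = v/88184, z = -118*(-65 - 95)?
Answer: 11023/298500561 ≈ 3.6928e-5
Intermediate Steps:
v = 723266936 (v = -37382*(-19348) = 723266936)
z = 18880 (z = -118*(-160) = 18880)
R = 90386321/11023 (R = -2 + 723266936/88184 = -2 + 723266936*(1/88184) = -2 + 90408367/11023 = 90386321/11023 ≈ 8199.8)
1/(z + R) = 1/(18880 + 90386321/11023) = 1/(298500561/11023) = 11023/298500561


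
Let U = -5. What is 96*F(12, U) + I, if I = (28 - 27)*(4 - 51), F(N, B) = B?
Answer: -527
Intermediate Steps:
I = -47 (I = 1*(-47) = -47)
96*F(12, U) + I = 96*(-5) - 47 = -480 - 47 = -527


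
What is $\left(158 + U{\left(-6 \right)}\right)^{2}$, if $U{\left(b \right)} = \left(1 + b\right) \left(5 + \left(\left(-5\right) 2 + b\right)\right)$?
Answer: $45369$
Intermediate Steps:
$U{\left(b \right)} = \left(1 + b\right) \left(-5 + b\right)$ ($U{\left(b \right)} = \left(1 + b\right) \left(5 + \left(-10 + b\right)\right) = \left(1 + b\right) \left(-5 + b\right)$)
$\left(158 + U{\left(-6 \right)}\right)^{2} = \left(158 - \left(-19 - 36\right)\right)^{2} = \left(158 + \left(-5 + 36 + 24\right)\right)^{2} = \left(158 + 55\right)^{2} = 213^{2} = 45369$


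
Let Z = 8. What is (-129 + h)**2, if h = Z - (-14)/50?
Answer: 9108324/625 ≈ 14573.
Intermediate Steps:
h = 207/25 (h = 8 - (-14)/50 = 8 - 1*(-7/25) = 8 + 7/25 = 207/25 ≈ 8.2800)
(-129 + h)**2 = (-129 + 207/25)**2 = (-3018/25)**2 = 9108324/625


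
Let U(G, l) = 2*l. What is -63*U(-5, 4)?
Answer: -504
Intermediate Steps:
-63*U(-5, 4) = -126*4 = -63*8 = -504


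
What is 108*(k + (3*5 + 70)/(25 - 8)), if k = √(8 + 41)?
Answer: 1296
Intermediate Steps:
k = 7 (k = √49 = 7)
108*(k + (3*5 + 70)/(25 - 8)) = 108*(7 + (3*5 + 70)/(25 - 8)) = 108*(7 + (15 + 70)/17) = 108*(7 + 85*(1/17)) = 108*(7 + 5) = 108*12 = 1296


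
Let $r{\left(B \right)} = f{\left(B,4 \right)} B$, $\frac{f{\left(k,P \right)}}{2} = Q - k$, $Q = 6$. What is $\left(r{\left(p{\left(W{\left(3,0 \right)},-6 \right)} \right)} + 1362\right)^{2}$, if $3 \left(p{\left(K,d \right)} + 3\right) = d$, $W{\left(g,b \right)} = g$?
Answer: $1567504$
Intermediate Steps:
$f{\left(k,P \right)} = 12 - 2 k$ ($f{\left(k,P \right)} = 2 \left(6 - k\right) = 12 - 2 k$)
$p{\left(K,d \right)} = -3 + \frac{d}{3}$
$r{\left(B \right)} = B \left(12 - 2 B\right)$ ($r{\left(B \right)} = \left(12 - 2 B\right) B = B \left(12 - 2 B\right)$)
$\left(r{\left(p{\left(W{\left(3,0 \right)},-6 \right)} \right)} + 1362\right)^{2} = \left(2 \left(-3 + \frac{1}{3} \left(-6\right)\right) \left(6 - \left(-3 + \frac{1}{3} \left(-6\right)\right)\right) + 1362\right)^{2} = \left(2 \left(-3 - 2\right) \left(6 - \left(-3 - 2\right)\right) + 1362\right)^{2} = \left(2 \left(-5\right) \left(6 - -5\right) + 1362\right)^{2} = \left(2 \left(-5\right) \left(6 + 5\right) + 1362\right)^{2} = \left(2 \left(-5\right) 11 + 1362\right)^{2} = \left(-110 + 1362\right)^{2} = 1252^{2} = 1567504$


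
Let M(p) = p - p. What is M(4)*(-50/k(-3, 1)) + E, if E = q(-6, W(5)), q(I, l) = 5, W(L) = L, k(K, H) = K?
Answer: 5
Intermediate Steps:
E = 5
M(p) = 0
M(4)*(-50/k(-3, 1)) + E = 0*(-50/(-3)) + 5 = 0*(-50*(-⅓)) + 5 = 0*(50/3) + 5 = 0 + 5 = 5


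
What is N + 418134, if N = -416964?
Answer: 1170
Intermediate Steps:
N + 418134 = -416964 + 418134 = 1170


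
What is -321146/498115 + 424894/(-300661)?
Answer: -308202152316/149763754015 ≈ -2.0579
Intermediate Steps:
-321146/498115 + 424894/(-300661) = -321146*1/498115 + 424894*(-1/300661) = -321146/498115 - 424894/300661 = -308202152316/149763754015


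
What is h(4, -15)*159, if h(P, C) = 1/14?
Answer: 159/14 ≈ 11.357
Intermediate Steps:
h(P, C) = 1/14
h(4, -15)*159 = (1/14)*159 = 159/14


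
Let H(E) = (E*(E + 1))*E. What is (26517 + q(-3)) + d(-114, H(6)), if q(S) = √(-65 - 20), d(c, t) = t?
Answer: 26769 + I*√85 ≈ 26769.0 + 9.2195*I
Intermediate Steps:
H(E) = E²*(1 + E) (H(E) = (E*(1 + E))*E = E²*(1 + E))
q(S) = I*√85 (q(S) = √(-85) = I*√85)
(26517 + q(-3)) + d(-114, H(6)) = (26517 + I*√85) + 6²*(1 + 6) = (26517 + I*√85) + 36*7 = (26517 + I*√85) + 252 = 26769 + I*√85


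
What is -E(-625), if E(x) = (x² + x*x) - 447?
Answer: -780803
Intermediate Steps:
E(x) = -447 + 2*x² (E(x) = (x² + x²) - 447 = 2*x² - 447 = -447 + 2*x²)
-E(-625) = -(-447 + 2*(-625)²) = -(-447 + 2*390625) = -(-447 + 781250) = -1*780803 = -780803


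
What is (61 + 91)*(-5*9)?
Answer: -6840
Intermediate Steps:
(61 + 91)*(-5*9) = 152*(-45) = -6840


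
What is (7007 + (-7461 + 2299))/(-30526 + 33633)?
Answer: 1845/3107 ≈ 0.59382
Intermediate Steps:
(7007 + (-7461 + 2299))/(-30526 + 33633) = (7007 - 5162)/3107 = 1845*(1/3107) = 1845/3107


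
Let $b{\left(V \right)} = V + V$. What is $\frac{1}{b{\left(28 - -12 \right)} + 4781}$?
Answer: $\frac{1}{4861} \approx 0.00020572$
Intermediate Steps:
$b{\left(V \right)} = 2 V$
$\frac{1}{b{\left(28 - -12 \right)} + 4781} = \frac{1}{2 \left(28 - -12\right) + 4781} = \frac{1}{2 \left(28 + 12\right) + 4781} = \frac{1}{2 \cdot 40 + 4781} = \frac{1}{80 + 4781} = \frac{1}{4861}$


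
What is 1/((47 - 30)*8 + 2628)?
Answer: 1/2764 ≈ 0.00036179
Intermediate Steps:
1/((47 - 30)*8 + 2628) = 1/(17*8 + 2628) = 1/(136 + 2628) = 1/2764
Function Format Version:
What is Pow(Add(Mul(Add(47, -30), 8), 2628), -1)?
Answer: Rational(1, 2764) ≈ 0.00036179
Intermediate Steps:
Pow(Add(Mul(Add(47, -30), 8), 2628), -1) = Pow(Add(Mul(17, 8), 2628), -1) = Pow(Add(136, 2628), -1) = Pow(2764, -1) = Rational(1, 2764)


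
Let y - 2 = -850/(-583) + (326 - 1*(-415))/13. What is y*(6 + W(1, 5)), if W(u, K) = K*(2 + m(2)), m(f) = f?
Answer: 916422/583 ≈ 1571.9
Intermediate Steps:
W(u, K) = 4*K (W(u, K) = K*(2 + 2) = K*4 = 4*K)
y = 35247/583 (y = 2 + (-850/(-583) + (326 - 1*(-415))/13) = 2 + (-850*(-1/583) + (326 + 415)*(1/13)) = 2 + (850/583 + 741*(1/13)) = 2 + (850/583 + 57) = 2 + 34081/583 = 35247/583 ≈ 60.458)
y*(6 + W(1, 5)) = 35247*(6 + 4*5)/583 = 35247*(6 + 20)/583 = (35247/583)*26 = 916422/583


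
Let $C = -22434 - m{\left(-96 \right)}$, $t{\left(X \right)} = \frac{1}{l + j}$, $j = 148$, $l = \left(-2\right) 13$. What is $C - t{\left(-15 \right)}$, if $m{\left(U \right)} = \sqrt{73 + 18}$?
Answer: $- \frac{2736949}{122} - \sqrt{91} \approx -22444.0$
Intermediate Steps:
$l = -26$
$m{\left(U \right)} = \sqrt{91}$
$t{\left(X \right)} = \frac{1}{122}$ ($t{\left(X \right)} = \frac{1}{-26 + 148} = \frac{1}{122}$)
$C = -22434 - \sqrt{91} \approx -22444.0$
$C - t{\left(-15 \right)} = \left(-22434 - \sqrt{91}\right) - \frac{1}{122} = - \frac{2736949}{122} - \sqrt{91}$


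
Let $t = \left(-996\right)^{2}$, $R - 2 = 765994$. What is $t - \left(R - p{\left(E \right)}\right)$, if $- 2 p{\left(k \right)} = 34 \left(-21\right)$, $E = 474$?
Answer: $226377$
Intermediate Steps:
$p{\left(k \right)} = 357$ ($p{\left(k \right)} = - \frac{34 \left(-21\right)}{2} = \left(- \frac{1}{2}\right) \left(-714\right) = 357$)
$R = 765996$ ($R = 2 + 765994 = 765996$)
$t = 992016$
$t - \left(R - p{\left(E \right)}\right) = 992016 - \left(765996 - 357\right) = 992016 - 765639 = 226377$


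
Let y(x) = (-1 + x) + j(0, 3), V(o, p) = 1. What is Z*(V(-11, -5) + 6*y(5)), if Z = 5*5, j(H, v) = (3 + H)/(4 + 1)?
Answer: 715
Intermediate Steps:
j(H, v) = ⅗ + H/5 (j(H, v) = (3 + H)/5 = (3 + H)*(⅕) = ⅗ + H/5)
Z = 25
y(x) = -⅖ + x (y(x) = (-1 + x) + (⅗ + (⅕)*0) = (-1 + x) + (⅗ + 0) = (-1 + x) + ⅗ = -⅖ + x)
Z*(V(-11, -5) + 6*y(5)) = 25*(1 + 6*(-⅖ + 5)) = 25*(1 + 6*(23/5)) = 25*(1 + 138/5) = 25*(143/5) = 715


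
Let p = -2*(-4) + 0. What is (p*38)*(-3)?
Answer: -912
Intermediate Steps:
p = 8 (p = 8 + 0 = 8)
(p*38)*(-3) = (8*38)*(-3) = 304*(-3) = -912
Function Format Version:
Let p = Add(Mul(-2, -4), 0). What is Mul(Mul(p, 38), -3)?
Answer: -912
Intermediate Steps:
p = 8 (p = Add(8, 0) = 8)
Mul(Mul(p, 38), -3) = Mul(Mul(8, 38), -3) = Mul(304, -3) = -912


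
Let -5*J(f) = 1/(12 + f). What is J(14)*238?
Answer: -119/65 ≈ -1.8308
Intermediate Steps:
J(f) = -1/(5*(12 + f))
J(14)*238 = -1/(60 + 5*14)*238 = -1/(60 + 70)*238 = -1/130*238 = -119/65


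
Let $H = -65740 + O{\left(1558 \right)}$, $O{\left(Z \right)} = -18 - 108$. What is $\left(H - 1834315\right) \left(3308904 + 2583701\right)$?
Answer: $-11197016061505$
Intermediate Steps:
$O{\left(Z \right)} = -126$ ($O{\left(Z \right)} = -18 - 108 = -126$)
$H = -65866$ ($H = -65740 - 126 = -65866$)
$\left(H - 1834315\right) \left(3308904 + 2583701\right) = \left(-65866 - 1834315\right) \left(3308904 + 2583701\right) = \left(-65866 - 1834315\right) 5892605 = \left(-1900181\right) 5892605 = -11197016061505$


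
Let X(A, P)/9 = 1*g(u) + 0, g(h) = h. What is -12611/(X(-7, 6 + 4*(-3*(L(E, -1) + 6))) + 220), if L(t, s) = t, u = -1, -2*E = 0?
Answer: -12611/211 ≈ -59.768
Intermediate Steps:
E = 0 (E = -1/2*0 = 0)
X(A, P) = -9 (X(A, P) = 9*(1*(-1) + 0) = 9*(-1 + 0) = 9*(-1) = -9)
-12611/(X(-7, 6 + 4*(-3*(L(E, -1) + 6))) + 220) = -12611/(-9 + 220) = -12611/211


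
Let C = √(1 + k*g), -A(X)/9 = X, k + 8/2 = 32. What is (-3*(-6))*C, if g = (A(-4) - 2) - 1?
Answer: 90*√37 ≈ 547.45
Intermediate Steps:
k = 28 (k = -4 + 32 = 28)
A(X) = -9*X
g = 33 (g = (-9*(-4) - 2) - 1 = (36 - 2) - 1 = 34 - 1 = 33)
C = 5*√37 (C = √(1 + 28*33) = √(1 + 924) = √925 = 5*√37 ≈ 30.414)
(-3*(-6))*C = (-3*(-6))*(5*√37) = 18*(5*√37) = 90*√37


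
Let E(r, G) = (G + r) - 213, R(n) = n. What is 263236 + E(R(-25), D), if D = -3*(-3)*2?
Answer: 263016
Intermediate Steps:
D = 18 (D = 9*2 = 18)
E(r, G) = -213 + G + r
263236 + E(R(-25), D) = 263236 + (-213 + 18 - 25) = 263236 - 220 = 263016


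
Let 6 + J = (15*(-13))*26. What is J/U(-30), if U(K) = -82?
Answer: 2538/41 ≈ 61.902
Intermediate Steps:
J = -5076 (J = -6 + (15*(-13))*26 = -6 - 195*26 = -6 - 5070 = -5076)
J/U(-30) = -5076/(-82) = -5076*(-1/82) = 2538/41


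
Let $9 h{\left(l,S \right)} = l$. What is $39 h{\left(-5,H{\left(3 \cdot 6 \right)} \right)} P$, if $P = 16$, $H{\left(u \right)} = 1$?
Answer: $- \frac{1040}{3} \approx -346.67$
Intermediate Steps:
$h{\left(l,S \right)} = \frac{l}{9}$
$39 h{\left(-5,H{\left(3 \cdot 6 \right)} \right)} P = 39 \cdot \frac{1}{9} \left(-5\right) 16 = 39 \left(- \frac{5}{9}\right) 16 = \left(- \frac{65}{3}\right) 16 = - \frac{1040}{3}$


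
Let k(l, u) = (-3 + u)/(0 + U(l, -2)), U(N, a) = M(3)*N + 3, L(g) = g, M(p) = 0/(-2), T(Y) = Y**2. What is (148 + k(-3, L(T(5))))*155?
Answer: 72230/3 ≈ 24077.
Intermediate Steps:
M(p) = 0 (M(p) = 0*(-1/2) = 0)
U(N, a) = 3 (U(N, a) = 0*N + 3 = 0 + 3 = 3)
k(l, u) = -1 + u/3 (k(l, u) = (-3 + u)/(0 + 3) = (-3 + u)/3 = (-3 + u)*(1/3) = -1 + u/3)
(148 + k(-3, L(T(5))))*155 = (148 + (-1 + (1/3)*5**2))*155 = (148 + (-1 + (1/3)*25))*155 = (148 + (-1 + 25/3))*155 = (148 + 22/3)*155 = (466/3)*155 = 72230/3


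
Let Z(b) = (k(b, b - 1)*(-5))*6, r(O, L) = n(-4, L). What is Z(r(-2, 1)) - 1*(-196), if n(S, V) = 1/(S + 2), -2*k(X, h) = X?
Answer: 377/2 ≈ 188.50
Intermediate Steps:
k(X, h) = -X/2
n(S, V) = 1/(2 + S)
r(O, L) = -½ (r(O, L) = 1/(2 - 4) = 1/(-2) = -½)
Z(b) = 15*b (Z(b) = (-b/2*(-5))*6 = (5*b/2)*6 = 15*b)
Z(r(-2, 1)) - 1*(-196) = 15*(-½) - 1*(-196) = -15/2 + 196 = 377/2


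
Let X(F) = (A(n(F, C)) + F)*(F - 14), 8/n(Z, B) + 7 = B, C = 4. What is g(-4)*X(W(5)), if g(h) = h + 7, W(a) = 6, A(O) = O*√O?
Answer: -144 + 128*I*√6/3 ≈ -144.0 + 104.51*I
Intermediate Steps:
n(Z, B) = 8/(-7 + B)
A(O) = O^(3/2)
g(h) = 7 + h
X(F) = (-14 + F)*(F - 16*I*√6/9) (X(F) = ((8/(-7 + 4))^(3/2) + F)*(F - 14) = ((8/(-3))^(3/2) + F)*(-14 + F) = ((8*(-⅓))^(3/2) + F)*(-14 + F) = ((-8/3)^(3/2) + F)*(-14 + F) = (-16*I*√6/9 + F)*(-14 + F) = (F - 16*I*√6/9)*(-14 + F) = (-14 + F)*(F - 16*I*√6/9))
g(-4)*X(W(5)) = (7 - 4)*(6² - 14*6 + 224*I*√6/9 - 16/9*I*6*√6) = 3*(36 - 84 + 224*I*√6/9 - 32*I*√6/3) = 3*(-48 + 128*I*√6/9) = -144 + 128*I*√6/3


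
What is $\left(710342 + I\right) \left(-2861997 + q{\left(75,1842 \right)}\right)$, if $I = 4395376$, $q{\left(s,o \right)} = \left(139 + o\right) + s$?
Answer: $-14602052242638$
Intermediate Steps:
$q{\left(s,o \right)} = 139 + o + s$
$\left(710342 + I\right) \left(-2861997 + q{\left(75,1842 \right)}\right) = \left(710342 + 4395376\right) \left(-2861997 + \left(139 + 1842 + 75\right)\right) = 5105718 \left(-2861997 + 2056\right) = 5105718 \left(-2859941\right) = -14602052242638$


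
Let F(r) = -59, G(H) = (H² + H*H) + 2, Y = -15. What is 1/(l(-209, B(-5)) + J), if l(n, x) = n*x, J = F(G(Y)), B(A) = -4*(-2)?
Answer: -1/1731 ≈ -0.00057770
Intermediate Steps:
G(H) = 2 + 2*H² (G(H) = (H² + H²) + 2 = 2*H² + 2 = 2 + 2*H²)
B(A) = 8
J = -59
1/(l(-209, B(-5)) + J) = 1/(-209*8 - 59) = 1/(-1672 - 59) = 1/(-1731) = -1/1731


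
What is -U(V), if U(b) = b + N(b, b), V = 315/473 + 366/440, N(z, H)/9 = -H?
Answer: 28338/2365 ≈ 11.982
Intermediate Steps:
N(z, H) = -9*H (N(z, H) = 9*(-H) = -9*H)
V = 14169/9460 (V = 315*(1/473) + 366*(1/440) = 315/473 + 183/220 = 14169/9460 ≈ 1.4978)
U(b) = -8*b (U(b) = b - 9*b = -8*b)
-U(V) = -(-8)*14169/9460 = -1*(-28338/2365) = 28338/2365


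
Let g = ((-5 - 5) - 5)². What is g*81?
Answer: 18225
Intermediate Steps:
g = 225 (g = (-10 - 5)² = (-15)² = 225)
g*81 = 225*81 = 18225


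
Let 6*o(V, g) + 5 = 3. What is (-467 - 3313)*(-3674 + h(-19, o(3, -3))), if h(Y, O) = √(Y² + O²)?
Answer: 13887720 - 6300*√130 ≈ 1.3816e+7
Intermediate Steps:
o(V, g) = -⅓ (o(V, g) = -⅚ + (⅙)*3 = -⅚ + ½ = -⅓)
h(Y, O) = √(O² + Y²)
(-467 - 3313)*(-3674 + h(-19, o(3, -3))) = (-467 - 3313)*(-3674 + √((-⅓)² + (-19)²)) = -3780*(-3674 + √(⅑ + 361)) = -3780*(-3674 + √(3250/9)) = -3780*(-3674 + 5*√130/3) = 13887720 - 6300*√130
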